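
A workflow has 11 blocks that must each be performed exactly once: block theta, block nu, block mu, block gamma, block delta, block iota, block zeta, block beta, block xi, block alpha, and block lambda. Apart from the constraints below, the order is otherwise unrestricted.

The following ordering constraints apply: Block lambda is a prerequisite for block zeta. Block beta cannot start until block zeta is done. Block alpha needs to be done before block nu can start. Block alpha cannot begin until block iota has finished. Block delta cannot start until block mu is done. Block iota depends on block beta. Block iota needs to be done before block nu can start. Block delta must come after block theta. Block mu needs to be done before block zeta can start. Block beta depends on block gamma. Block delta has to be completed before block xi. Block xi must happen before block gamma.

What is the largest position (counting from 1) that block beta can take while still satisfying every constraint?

Every block that must follow block beta has to come after it. Tracing all chains starting from block beta, those blocks are: block nu, block iota, block alpha — 3 in total.
So at least 3 blocks follow block beta, putting block beta no later than position 8. That position is achievable by scheduling everything else first.

8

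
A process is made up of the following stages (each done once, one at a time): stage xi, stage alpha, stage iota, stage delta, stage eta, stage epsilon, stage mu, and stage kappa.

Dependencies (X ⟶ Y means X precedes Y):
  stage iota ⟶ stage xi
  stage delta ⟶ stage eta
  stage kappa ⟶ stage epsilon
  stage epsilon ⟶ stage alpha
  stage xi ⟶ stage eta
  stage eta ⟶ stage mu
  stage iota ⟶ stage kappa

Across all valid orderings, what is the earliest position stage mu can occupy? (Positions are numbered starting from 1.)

Every stage that must precede stage mu has to come before it. Tracing all chains that end at stage mu, those stages are: stage xi, stage iota, stage delta, stage eta — 4 in total.
So at minimum 4 stages come before stage mu, putting stage mu no earlier than position 5. That position is achievable by scheduling exactly those predecessors first.

5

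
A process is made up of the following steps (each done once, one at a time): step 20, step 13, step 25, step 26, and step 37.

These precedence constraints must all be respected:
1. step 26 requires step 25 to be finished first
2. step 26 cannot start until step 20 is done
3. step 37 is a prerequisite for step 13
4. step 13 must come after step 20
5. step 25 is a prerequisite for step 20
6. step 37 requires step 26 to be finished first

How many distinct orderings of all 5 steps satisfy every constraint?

1

Step 25 is the only step with nothing required before it, so every ordering starts there.
Every step is then forced in turn, so only 1 complete ordering is consistent with the constraints.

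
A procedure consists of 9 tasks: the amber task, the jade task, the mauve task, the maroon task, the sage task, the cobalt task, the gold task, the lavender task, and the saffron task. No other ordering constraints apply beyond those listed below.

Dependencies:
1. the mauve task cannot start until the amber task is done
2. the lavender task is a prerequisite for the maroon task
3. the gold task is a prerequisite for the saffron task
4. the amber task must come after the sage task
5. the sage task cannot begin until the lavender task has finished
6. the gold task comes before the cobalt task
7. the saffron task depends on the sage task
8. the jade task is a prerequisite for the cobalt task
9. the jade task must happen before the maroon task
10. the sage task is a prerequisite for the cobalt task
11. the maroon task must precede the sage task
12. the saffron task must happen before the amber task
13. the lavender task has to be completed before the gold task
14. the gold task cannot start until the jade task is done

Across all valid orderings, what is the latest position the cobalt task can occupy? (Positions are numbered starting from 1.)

No constraint forces any task after the cobalt task, so it can be placed last, in position 9.

9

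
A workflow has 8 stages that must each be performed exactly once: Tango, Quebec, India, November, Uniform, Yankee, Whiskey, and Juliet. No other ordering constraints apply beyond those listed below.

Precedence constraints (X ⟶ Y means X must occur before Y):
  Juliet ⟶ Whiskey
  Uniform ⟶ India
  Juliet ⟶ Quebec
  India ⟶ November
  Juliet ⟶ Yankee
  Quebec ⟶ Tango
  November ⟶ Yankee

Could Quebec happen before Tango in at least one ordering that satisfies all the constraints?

The constraints force Quebec before Tango, so yes — every valid ordering has Quebec earlier.

Yes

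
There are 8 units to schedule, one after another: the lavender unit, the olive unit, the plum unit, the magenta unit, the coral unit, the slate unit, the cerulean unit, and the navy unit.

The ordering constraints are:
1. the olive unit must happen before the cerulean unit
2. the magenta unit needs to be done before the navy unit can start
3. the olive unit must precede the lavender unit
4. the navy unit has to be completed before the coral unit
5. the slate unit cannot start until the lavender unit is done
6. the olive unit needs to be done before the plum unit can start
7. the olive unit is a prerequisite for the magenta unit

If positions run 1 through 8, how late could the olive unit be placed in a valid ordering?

1

Following every chain forward from the olive unit, the units that must come later are the lavender unit, the plum unit, the magenta unit, the coral unit, the slate unit, the cerulean unit, the navy unit — 7 of them.
So at least 7 units follow the olive unit, putting the olive unit no later than position 1. That position is achievable by scheduling everything else first.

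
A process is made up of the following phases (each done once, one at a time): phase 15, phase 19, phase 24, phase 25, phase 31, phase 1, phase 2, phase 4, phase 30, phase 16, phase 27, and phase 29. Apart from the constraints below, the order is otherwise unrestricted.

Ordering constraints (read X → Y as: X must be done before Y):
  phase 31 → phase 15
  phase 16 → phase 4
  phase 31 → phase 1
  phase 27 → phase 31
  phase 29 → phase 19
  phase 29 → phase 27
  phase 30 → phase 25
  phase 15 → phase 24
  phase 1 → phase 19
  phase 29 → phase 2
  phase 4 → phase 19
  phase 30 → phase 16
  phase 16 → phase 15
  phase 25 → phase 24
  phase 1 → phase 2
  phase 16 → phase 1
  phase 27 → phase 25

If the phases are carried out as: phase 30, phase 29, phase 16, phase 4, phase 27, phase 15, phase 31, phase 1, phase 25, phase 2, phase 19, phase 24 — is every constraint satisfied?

In the proposed order, phase 15 appears before phase 31.
Since phase 31 is required before phase 15, the ordering is invalid.

No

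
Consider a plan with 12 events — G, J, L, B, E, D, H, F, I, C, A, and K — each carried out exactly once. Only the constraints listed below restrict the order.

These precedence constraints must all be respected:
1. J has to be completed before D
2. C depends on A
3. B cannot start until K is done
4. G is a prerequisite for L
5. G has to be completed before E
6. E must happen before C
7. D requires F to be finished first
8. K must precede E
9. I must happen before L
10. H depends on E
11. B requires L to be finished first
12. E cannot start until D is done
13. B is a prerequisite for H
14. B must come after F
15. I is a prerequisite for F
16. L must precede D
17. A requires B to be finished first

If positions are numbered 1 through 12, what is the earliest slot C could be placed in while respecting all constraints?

11

The events that are forced before C, directly or transitively, are G, J, L, B, E, D, F, I, A, K. That's 10 events.
So at minimum 10 events come before C, putting C no earlier than position 11. That position is achievable by scheduling exactly those predecessors first.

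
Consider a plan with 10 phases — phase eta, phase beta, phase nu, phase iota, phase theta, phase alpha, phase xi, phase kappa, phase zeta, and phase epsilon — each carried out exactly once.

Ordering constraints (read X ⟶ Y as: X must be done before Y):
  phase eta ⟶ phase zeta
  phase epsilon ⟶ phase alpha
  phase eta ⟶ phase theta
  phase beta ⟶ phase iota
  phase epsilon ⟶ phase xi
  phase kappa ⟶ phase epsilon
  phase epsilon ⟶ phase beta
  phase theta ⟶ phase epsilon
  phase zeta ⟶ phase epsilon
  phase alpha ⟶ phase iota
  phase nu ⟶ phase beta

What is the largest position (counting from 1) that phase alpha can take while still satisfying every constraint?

9

The only phase forced after phase alpha (directly or by a chain) is phase iota.
With 1 mandatory successor out of 10 phases total, the latest slot for phase alpha is 10−1 = 9, and it's reachable by doing all non-successors before phase alpha.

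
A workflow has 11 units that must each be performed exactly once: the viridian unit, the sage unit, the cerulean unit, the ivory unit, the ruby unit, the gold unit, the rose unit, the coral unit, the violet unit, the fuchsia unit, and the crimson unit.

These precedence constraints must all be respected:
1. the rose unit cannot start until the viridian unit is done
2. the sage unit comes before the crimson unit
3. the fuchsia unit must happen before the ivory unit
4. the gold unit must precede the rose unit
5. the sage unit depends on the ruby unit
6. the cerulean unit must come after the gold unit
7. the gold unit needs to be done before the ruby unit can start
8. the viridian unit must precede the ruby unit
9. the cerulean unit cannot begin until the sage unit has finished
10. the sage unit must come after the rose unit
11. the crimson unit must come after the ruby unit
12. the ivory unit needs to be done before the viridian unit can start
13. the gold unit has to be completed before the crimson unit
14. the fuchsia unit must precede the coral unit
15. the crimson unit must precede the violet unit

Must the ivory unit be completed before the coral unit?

No

The ivory unit and the coral unit are not related by any chain of constraints.
A valid ordering placing the coral unit before the ivory unit exists, so the answer is no.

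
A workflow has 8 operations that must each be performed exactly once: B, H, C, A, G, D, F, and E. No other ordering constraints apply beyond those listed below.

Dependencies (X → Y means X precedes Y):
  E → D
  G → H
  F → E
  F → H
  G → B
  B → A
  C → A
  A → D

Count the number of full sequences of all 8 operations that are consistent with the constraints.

The operations with no prerequisites are C, G, F; any of them can be placed first.
Enumerating by repeatedly choosing an available operation (one whose prerequisites are all placed) gives 226 distinct complete orderings.

226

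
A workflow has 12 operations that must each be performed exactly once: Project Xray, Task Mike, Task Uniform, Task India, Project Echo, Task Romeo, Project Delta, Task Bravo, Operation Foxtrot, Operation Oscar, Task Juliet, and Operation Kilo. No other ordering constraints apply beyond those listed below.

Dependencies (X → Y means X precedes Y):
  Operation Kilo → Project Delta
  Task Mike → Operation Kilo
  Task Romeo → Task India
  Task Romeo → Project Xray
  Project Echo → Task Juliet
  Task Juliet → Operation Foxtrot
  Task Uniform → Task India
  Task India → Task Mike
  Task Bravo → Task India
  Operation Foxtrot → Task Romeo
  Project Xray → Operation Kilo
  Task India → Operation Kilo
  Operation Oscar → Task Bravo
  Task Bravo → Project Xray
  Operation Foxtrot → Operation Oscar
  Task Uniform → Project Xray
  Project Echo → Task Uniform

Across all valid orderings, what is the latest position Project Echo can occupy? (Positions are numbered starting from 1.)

1

Following every chain forward from Project Echo, the operations that must come later are Project Xray, Task Mike, Task Uniform, Task India, Task Romeo, Project Delta, Task Bravo, Operation Foxtrot, Operation Oscar, Task Juliet, Operation Kilo — 11 of them.
So at least 11 operations follow Project Echo, putting Project Echo no later than position 1. That position is achievable by scheduling everything else first.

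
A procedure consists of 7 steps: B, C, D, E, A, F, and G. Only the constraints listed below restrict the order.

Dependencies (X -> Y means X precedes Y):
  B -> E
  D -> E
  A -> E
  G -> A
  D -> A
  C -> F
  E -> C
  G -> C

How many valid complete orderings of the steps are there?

The steps with no prerequisites are B, D, G; any of them can be placed first.
Counting all ways to extend the partial order to a total order gives 8.

8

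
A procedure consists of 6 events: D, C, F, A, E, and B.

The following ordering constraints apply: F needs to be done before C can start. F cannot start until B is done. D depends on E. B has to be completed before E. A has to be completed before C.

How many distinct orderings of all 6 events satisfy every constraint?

26

2 events have no prerequisites (A, B), so any of them could come first.
Counting all ways to extend the partial order to a total order gives 26.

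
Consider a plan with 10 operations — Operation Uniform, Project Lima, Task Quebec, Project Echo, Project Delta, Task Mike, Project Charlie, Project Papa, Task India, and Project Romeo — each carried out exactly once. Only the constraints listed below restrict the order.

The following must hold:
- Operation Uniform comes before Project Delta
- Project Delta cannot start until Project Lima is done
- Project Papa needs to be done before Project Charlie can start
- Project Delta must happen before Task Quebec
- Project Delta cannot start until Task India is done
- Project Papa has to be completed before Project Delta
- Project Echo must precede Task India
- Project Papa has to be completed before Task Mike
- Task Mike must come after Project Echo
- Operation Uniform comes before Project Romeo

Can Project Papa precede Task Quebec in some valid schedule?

Yes

The constraints force Project Papa before Task Quebec, so yes — every valid ordering has Project Papa earlier.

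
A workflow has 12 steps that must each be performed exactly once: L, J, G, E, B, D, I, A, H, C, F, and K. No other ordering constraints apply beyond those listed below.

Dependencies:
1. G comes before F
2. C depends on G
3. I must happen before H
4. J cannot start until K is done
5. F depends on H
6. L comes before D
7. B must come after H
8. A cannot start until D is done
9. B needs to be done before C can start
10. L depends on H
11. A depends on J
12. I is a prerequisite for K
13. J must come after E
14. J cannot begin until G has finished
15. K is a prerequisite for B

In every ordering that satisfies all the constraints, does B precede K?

No

There is a chain K → B, which puts K before B.
So B never precedes K.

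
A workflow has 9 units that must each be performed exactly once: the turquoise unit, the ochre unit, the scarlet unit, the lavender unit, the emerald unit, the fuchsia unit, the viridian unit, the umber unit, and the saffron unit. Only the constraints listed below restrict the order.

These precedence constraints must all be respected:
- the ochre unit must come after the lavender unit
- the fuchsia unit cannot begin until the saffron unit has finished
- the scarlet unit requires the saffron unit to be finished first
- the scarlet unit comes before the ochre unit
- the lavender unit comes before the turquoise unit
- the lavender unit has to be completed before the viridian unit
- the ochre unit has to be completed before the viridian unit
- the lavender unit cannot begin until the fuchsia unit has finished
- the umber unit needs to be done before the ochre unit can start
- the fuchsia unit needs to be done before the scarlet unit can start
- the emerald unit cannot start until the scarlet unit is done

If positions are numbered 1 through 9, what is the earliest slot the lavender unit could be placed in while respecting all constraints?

3

Working backwards through the constraints from the lavender unit, its full set of required predecessors is the fuchsia unit, the saffron unit — 2 of them.
So at minimum 2 units come before the lavender unit, putting the lavender unit no earlier than position 3. That position is achievable by scheduling exactly those predecessors first.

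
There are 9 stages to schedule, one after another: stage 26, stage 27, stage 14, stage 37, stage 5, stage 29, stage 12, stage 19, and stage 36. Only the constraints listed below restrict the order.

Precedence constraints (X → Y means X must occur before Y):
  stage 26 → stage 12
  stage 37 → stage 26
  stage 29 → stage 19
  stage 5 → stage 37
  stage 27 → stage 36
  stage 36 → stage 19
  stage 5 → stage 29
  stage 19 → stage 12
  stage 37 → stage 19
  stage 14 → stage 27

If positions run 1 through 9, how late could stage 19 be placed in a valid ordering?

8

Following the constraints forward from stage 19, its only required successor is stage 12.
So at least 1 stage follows stage 19, putting stage 19 no later than position 8. That position is achievable by scheduling everything else first.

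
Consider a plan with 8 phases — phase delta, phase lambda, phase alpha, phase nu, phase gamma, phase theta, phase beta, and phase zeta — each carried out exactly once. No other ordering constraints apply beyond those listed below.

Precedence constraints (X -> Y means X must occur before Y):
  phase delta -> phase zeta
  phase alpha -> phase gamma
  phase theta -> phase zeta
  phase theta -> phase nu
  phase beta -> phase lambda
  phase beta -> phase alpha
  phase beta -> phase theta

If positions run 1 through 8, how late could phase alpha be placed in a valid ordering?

Following the constraints forward from phase alpha, its only required successor is phase gamma.
With 1 mandatory successor out of 8 phases total, the latest slot for phase alpha is 8−1 = 7, and it's reachable by doing all non-successors before phase alpha.

7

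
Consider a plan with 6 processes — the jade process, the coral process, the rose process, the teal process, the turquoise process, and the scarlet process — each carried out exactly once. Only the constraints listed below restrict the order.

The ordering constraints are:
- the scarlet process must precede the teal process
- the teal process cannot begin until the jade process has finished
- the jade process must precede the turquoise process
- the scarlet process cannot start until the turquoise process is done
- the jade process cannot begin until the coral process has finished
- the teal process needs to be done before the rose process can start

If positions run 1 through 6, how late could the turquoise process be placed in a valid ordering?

3

Every process that must follow the turquoise process has to come after it. Tracing all chains starting from the turquoise process, those processes are: the rose process, the teal process, the scarlet process — 3 in total.
With 3 mandatory successors out of 6 processes total, the latest slot for the turquoise process is 6−3 = 3, and it's reachable by doing all non-successors before the turquoise process.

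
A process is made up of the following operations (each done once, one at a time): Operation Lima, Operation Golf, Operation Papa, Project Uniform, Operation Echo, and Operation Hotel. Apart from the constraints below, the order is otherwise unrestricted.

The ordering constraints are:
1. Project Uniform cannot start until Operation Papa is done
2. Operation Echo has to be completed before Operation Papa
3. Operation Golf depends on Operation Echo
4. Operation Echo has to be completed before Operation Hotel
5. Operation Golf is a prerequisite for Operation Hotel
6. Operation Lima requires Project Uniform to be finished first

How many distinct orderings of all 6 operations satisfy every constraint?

Operation Echo is the only operation with nothing required before it, so every ordering starts there.
Systematically extending each partial ordering one operation at a time and counting, there are 10 complete orderings.

10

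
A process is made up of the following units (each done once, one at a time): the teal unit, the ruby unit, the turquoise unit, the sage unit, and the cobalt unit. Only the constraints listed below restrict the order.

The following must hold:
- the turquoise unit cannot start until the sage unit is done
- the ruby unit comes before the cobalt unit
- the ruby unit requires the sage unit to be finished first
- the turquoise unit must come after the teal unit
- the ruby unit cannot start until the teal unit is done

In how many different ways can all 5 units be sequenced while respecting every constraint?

6

2 units have no prerequisites (the teal unit, the sage unit), so any of them could come first.
Counting all ways to extend the partial order to a total order gives 6.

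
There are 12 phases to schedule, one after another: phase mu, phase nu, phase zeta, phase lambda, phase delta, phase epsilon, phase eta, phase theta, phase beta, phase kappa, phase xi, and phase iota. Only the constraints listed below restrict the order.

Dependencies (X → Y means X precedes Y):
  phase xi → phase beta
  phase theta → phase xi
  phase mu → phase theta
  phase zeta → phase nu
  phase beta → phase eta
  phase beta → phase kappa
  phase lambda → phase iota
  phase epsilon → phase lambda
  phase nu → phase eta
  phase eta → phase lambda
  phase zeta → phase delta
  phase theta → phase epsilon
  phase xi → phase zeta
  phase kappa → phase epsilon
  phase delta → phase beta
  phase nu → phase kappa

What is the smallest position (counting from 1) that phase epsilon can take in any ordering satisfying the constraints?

Working backwards through the constraints from phase epsilon, its full set of required predecessors is phase mu, phase nu, phase zeta, phase delta, phase theta, phase beta, phase kappa, phase xi — 8 of them.
With 8 mandatory predecessors, the earliest phase epsilon can sit is position 8+1 = 9, and placing just those 8 first achieves it.

9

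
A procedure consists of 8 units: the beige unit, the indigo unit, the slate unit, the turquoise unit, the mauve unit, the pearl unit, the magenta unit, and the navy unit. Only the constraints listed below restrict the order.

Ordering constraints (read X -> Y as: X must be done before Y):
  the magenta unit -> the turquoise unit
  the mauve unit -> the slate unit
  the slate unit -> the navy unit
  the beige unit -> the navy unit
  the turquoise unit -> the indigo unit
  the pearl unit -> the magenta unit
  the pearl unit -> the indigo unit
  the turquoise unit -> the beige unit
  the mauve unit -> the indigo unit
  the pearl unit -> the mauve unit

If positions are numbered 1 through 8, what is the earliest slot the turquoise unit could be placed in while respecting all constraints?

Every unit that must precede the turquoise unit has to come before it. Tracing all chains that end at the turquoise unit, those units are: the pearl unit, the magenta unit — 2 in total.
So at minimum 2 units come before the turquoise unit, putting the turquoise unit no earlier than position 3. That position is achievable by scheduling exactly those predecessors first.

3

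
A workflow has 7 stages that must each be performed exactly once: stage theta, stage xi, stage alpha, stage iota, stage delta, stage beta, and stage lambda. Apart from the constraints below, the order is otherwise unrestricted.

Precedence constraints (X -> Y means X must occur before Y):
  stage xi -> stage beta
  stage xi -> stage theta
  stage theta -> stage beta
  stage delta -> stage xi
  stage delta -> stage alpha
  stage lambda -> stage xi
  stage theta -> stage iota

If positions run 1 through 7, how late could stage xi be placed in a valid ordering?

4

Every stage that must follow stage xi has to come after it. Tracing all chains starting from stage xi, those stages are: stage theta, stage iota, stage beta — 3 in total.
With 3 mandatory successors out of 7 stages total, the latest slot for stage xi is 7−3 = 4, and it's reachable by doing all non-successors before stage xi.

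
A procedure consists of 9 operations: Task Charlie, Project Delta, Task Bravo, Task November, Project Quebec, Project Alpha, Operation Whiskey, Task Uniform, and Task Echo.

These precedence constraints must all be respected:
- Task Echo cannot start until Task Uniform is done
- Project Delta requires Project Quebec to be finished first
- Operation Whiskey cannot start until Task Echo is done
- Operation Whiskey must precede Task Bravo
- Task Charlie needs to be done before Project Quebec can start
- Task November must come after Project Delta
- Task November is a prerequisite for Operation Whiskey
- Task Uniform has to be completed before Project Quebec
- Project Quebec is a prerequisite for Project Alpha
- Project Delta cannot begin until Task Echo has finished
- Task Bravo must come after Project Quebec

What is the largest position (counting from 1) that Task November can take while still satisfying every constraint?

7

Every operation that must follow Task November has to come after it. Tracing all chains starting from Task November, those operations are: Task Bravo, Operation Whiskey — 2 in total.
With 2 mandatory successors out of 9 operations total, the latest slot for Task November is 9−2 = 7, and it's reachable by doing all non-successors before Task November.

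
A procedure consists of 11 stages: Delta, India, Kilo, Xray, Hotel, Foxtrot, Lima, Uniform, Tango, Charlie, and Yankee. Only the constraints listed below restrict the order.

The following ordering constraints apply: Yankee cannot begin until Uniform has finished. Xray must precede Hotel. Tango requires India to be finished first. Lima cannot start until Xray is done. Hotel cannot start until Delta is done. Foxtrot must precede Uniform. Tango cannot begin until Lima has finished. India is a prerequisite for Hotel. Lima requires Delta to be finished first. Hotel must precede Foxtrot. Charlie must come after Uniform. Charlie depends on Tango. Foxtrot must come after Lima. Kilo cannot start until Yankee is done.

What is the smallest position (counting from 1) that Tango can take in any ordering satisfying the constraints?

5

Working backwards through the constraints from Tango, its full set of required predecessors is Delta, India, Xray, Lima — 4 of them.
So at minimum 4 stages come before Tango, putting Tango no earlier than position 5. That position is achievable by scheduling exactly those predecessors first.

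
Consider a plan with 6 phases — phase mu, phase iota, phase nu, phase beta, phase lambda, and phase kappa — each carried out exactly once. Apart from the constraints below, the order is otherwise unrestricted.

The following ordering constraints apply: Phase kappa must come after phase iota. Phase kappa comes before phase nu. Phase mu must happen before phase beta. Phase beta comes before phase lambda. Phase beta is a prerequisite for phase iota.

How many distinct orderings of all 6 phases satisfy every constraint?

Only phase mu has no prerequisites, so it must go first.
Enumerating by repeatedly choosing an available phase (one whose prerequisites are all placed) gives 4 distinct complete orderings.

4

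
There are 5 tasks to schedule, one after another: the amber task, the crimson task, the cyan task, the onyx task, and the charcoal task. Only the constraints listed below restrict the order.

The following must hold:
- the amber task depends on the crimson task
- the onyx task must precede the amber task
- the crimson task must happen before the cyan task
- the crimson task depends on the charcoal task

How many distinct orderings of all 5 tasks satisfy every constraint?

2 tasks have no prerequisites (the onyx task, the charcoal task), so any of them could come first.
Counting all ways to extend the partial order to a total order gives 7.

7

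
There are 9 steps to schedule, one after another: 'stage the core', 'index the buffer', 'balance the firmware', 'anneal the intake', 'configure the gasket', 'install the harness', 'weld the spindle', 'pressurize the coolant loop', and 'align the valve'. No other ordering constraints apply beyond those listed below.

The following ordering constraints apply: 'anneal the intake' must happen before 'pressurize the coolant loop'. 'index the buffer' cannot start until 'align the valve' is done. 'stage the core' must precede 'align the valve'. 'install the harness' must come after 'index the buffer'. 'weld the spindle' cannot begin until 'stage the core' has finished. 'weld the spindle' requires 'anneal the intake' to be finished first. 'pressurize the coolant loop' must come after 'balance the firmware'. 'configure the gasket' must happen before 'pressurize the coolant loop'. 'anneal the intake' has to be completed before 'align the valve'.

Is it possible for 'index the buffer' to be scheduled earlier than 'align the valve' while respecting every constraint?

Following 'align the valve' → 'index the buffer', 'align the valve' must precede 'index the buffer' in every valid ordering.
Hence 'index the buffer' can never be scheduled before 'align the valve'.

No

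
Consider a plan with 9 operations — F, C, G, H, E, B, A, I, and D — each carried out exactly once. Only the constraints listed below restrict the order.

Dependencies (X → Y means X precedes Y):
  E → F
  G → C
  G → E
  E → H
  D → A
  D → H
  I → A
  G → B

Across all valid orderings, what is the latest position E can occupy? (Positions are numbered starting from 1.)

7

The operations that are forced after E, directly or by a chain of constraints, are F, H. That's 2 operations.
So at least 2 operations follow E, putting E no later than position 7. That position is achievable by scheduling everything else first.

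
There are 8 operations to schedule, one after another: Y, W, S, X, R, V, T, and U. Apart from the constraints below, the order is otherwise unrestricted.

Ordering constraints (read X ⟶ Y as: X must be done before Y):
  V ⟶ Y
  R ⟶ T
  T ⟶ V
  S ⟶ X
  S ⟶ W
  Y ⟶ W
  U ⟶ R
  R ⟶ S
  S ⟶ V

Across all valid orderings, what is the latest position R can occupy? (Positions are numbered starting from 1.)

2

Following every chain forward from R, the operations that must come later are Y, W, S, X, V, T — 6 of them.
With 6 mandatory successors out of 8 operations total, the latest slot for R is 8−6 = 2, and it's reachable by doing all non-successors before R.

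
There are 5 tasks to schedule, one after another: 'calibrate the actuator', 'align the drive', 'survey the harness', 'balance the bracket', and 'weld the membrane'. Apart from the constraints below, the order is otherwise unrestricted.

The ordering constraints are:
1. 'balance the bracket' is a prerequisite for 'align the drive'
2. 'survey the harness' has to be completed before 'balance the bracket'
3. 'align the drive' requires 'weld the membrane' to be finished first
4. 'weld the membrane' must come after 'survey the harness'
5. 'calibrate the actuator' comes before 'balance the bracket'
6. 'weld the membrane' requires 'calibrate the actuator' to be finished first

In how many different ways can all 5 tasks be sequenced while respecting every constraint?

2 tasks have no prerequisites ('calibrate the actuator', 'survey the harness'), so any of them could come first.
Enumerating by repeatedly choosing an available task (one whose prerequisites are all placed) gives 4 distinct complete orderings.

4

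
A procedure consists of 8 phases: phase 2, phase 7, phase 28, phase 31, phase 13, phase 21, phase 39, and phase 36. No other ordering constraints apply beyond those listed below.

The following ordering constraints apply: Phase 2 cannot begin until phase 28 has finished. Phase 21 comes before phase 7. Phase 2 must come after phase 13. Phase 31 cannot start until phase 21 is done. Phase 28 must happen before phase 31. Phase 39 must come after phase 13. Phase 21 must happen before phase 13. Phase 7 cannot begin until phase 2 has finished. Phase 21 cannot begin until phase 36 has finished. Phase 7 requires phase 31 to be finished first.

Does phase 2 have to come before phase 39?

No

Phase 2 and phase 39 are not related by any chain of constraints.
There exist valid orderings with phase 39 before phase 2, so phase 2 is not required to come first.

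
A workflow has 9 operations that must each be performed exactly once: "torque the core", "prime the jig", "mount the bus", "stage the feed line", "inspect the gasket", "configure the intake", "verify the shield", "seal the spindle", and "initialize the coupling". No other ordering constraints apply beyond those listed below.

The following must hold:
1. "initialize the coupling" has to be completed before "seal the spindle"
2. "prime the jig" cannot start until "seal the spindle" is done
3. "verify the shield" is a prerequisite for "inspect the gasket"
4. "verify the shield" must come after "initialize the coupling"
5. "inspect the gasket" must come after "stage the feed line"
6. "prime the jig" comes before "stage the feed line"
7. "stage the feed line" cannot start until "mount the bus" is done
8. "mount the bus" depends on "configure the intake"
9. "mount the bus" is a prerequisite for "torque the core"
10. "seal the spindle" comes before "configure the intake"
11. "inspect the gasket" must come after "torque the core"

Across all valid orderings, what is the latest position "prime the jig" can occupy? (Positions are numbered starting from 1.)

Every operation that must follow "prime the jig" has to come after it. Tracing all chains starting from "prime the jig", those operations are: "stage the feed line", "inspect the gasket" — 2 in total.
So at least 2 operations follow "prime the jig", putting "prime the jig" no later than position 7. That position is achievable by scheduling everything else first.

7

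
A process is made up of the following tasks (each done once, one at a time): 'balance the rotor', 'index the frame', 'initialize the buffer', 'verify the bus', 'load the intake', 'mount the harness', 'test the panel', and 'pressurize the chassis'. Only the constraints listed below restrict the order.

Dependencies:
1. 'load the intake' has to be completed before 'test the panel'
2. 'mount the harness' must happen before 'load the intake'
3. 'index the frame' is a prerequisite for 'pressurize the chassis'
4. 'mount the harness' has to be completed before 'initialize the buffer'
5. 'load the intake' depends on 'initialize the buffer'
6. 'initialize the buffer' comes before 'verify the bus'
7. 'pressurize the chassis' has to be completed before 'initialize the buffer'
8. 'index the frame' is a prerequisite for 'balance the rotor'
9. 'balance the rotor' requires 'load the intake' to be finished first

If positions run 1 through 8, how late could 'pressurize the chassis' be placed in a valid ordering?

The tasks that are forced after 'pressurize the chassis', directly or by a chain of constraints, are 'balance the rotor', 'initialize the buffer', 'verify the bus', 'load the intake', 'test the panel'. That's 5 tasks.
With 5 mandatory successors out of 8 tasks total, the latest slot for 'pressurize the chassis' is 8−5 = 3, and it's reachable by doing all non-successors before 'pressurize the chassis'.

3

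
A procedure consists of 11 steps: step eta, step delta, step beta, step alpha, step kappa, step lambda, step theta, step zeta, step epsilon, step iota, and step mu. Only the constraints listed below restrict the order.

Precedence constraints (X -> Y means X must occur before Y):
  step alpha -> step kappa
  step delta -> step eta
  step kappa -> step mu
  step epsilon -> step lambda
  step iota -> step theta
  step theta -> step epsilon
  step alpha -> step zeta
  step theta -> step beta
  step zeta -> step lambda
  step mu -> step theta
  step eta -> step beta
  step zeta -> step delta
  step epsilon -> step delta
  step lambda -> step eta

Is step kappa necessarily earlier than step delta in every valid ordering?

Tracing the constraints gives a chain: step kappa → step mu → step theta → step epsilon → step delta.
That forces step kappa before step delta in every valid schedule.

Yes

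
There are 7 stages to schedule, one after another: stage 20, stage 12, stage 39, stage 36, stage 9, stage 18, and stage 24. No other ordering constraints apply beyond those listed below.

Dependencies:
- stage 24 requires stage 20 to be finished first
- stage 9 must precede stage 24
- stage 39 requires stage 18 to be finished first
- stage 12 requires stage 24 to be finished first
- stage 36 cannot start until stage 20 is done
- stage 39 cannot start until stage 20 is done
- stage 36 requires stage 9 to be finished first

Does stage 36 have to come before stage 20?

The constraints actually force stage 20 before stage 36 (via stage 20 → stage 36), not the other way around.
So stage 36 never precedes stage 20.

No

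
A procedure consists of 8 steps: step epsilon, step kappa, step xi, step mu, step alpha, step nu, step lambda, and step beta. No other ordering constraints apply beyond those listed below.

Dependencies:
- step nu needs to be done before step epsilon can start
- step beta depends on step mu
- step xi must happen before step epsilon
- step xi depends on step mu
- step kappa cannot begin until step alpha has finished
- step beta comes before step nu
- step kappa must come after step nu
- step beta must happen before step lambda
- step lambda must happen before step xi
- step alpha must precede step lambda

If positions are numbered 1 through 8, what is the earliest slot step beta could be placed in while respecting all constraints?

2

Working backwards through the constraints from step beta, its only required predecessor is step mu.
So at minimum 1 step comes before step beta, putting step beta no earlier than position 2. That position is achievable by scheduling exactly that predecessor first.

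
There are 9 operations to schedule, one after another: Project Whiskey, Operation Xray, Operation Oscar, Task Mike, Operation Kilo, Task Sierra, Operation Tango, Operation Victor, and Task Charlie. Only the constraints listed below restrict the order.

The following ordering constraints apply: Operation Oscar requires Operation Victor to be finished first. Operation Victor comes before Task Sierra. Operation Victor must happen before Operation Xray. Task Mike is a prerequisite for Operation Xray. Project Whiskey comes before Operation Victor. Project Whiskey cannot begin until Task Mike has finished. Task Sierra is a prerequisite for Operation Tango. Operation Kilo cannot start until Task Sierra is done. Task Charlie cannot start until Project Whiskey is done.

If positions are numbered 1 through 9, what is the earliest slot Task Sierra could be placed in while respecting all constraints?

Working backwards through the constraints from Task Sierra, its full set of required predecessors is Project Whiskey, Task Mike, Operation Victor — 3 of them.
With 3 mandatory predecessors, the earliest Task Sierra can sit is position 3+1 = 4, and placing just those 3 first achieves it.

4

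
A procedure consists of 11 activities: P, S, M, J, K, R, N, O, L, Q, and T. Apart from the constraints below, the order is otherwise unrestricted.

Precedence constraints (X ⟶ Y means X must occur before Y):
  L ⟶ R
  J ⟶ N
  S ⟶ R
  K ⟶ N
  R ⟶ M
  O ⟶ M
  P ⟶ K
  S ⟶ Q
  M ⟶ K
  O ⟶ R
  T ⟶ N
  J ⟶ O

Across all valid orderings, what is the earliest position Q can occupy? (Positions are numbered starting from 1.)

2

The only activity forced before Q (directly or transitively) is S.
So at minimum 1 activity comes before Q, putting Q no earlier than position 2. That position is achievable by scheduling exactly that predecessor first.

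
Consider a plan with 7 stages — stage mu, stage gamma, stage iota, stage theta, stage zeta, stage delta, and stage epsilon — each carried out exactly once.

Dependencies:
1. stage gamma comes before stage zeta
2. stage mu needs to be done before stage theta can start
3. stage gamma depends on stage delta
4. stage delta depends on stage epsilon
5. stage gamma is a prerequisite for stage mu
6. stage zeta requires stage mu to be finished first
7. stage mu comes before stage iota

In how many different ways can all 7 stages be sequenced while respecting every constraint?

Stage epsilon is the only stage with nothing required before it, so every ordering starts there.
Enumerating by repeatedly choosing an available stage (one whose prerequisites are all placed) gives 6 distinct complete orderings.

6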